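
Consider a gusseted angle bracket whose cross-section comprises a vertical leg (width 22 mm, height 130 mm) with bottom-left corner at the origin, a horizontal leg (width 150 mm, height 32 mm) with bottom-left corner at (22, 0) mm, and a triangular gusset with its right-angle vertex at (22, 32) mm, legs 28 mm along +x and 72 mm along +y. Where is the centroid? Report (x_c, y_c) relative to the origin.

vertical leg: A = 22 × 130 = 2860.00, centroid at (11.00, 65.00).
horizontal leg: A = 150 × 32 = 4800.00, centroid at (97.00, 16.00).
gusset: A = ½·28·72 = 1008.00, centroid at (31.33, 56.00).
ΣA = 8668.00 mm², ΣAx_c = 528644.00 mm³, ΣAy_c = 319148.00 mm³.
x_c = 528644.00/8668.00 = 60.99 mm; y_c = 319148.00/8668.00 = 36.82 mm.

x_c = 60.99 mm, y_c = 36.82 mm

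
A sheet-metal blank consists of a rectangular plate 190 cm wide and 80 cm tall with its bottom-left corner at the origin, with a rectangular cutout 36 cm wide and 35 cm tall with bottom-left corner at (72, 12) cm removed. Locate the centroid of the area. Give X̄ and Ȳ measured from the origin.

Part | A | x̄ᵢ | ȳᵢ | A·x̄ᵢ | A·ȳᵢ
plate | 15200.00 | 95.00 | 40.00 | 1444000.00 | 608000.00
hole | -1260.00 | 90.00 | 29.50 | -113400.00 | -37170.00
Σ | 13940.00 |  |  | 1330600.00 | 570830.00
X̄ = 1330600.00 / 13940.00 = 95.45 cm
Ȳ = 570830.00 / 13940.00 = 40.95 cm

X̄ = 95.45 cm, Ȳ = 40.95 cm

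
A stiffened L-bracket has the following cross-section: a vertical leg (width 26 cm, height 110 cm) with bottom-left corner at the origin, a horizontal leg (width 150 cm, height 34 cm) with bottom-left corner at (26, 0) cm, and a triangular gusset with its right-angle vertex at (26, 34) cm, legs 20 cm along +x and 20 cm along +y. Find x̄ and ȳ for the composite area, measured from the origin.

Part | A | x̄ᵢ | ȳᵢ | A·x̄ᵢ | A·ȳᵢ
vertical leg | 2860.00 | 13.00 | 55.00 | 37180.00 | 157300.00
horizontal leg | 5100.00 | 101.00 | 17.00 | 515100.00 | 86700.00
gusset | 200.00 | 32.67 | 40.67 | 6533.33 | 8133.33
Σ | 8160.00 |  |  | 558813.33 | 252133.33
x̄ = 558813.33 / 8160.00 = 68.48 cm
ȳ = 252133.33 / 8160.00 = 30.90 cm

x̄ = 68.48 cm, ȳ = 30.90 cm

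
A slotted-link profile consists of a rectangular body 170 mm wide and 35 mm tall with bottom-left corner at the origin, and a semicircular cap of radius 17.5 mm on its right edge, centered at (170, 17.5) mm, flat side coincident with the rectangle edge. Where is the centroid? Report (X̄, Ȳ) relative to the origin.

X̄ = 91.91 mm, Ȳ = 17.50 mm

Part | A | x̄ᵢ | ȳᵢ | A·x̄ᵢ | A·ȳᵢ
rectangular body | 5950.00 | 85.00 | 17.50 | 505750.00 | 104125.00
semicircular end | 481.06 | 177.43 | 17.50 | 85352.50 | 8418.49
Σ | 6431.06 |  |  | 591102.50 | 112543.49
X̄ = 591102.50 / 6431.06 = 91.91 mm
Ȳ = 112543.49 / 6431.06 = 17.50 mm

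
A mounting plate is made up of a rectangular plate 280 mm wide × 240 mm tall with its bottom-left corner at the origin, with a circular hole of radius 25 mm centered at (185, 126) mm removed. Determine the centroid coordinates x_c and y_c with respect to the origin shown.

Part | A | x̄ᵢ | ȳᵢ | A·x̄ᵢ | A·ȳᵢ
plate | 67200.00 | 140.00 | 120.00 | 9408000.00 | 8064000.00
hole | -1963.50 | 185.00 | 126.00 | -363246.65 | -247400.42
Σ | 65236.50 |  |  | 9044753.35 | 7816599.58
x_c = 9044753.35 / 65236.50 = 138.65 mm
y_c = 7816599.58 / 65236.50 = 119.82 mm

x_c = 138.65 mm, y_c = 119.82 mm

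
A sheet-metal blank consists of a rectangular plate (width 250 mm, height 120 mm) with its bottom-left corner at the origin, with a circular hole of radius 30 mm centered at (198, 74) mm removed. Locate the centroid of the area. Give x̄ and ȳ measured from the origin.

plate: A = 250 × 120 = 30000.00, centroid at (125.00, 60.00).
hole: A = −π·30² = -2827.43, centroid at (198.00, 74.00).
ΣA = 27172.57 mm²
ΣAx̄ = (30000.00)(125.00) + (-2827.43)(198.00) = 3190168.19 mm³
ΣAȳ = (30000.00)(60.00) + (-2827.43)(74.00) = 1590769.93 mm³
x̄ = 3190168.19 / 27172.57 = 117.40 mm
ȳ = 1590769.93 / 27172.57 = 58.54 mm

x̄ = 117.40 mm, ȳ = 58.54 mm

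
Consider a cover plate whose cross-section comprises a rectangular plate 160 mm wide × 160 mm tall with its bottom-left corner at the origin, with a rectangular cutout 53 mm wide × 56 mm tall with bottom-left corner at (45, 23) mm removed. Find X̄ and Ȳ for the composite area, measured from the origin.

X̄ = 81.11 mm, Ȳ = 83.80 mm

plate: A = 160 × 160 = 25600.00, centroid at (80.00, 80.00).
hole: A = −(53 × 56) = -2968.00, centroid at (71.50, 51.00).
ΣA = 22632.00 mm², ΣAX̄ = 1835788.00 mm³, ΣAȲ = 1896632.00 mm³.
X̄ = 1835788.00/22632.00 = 81.11 mm; Ȳ = 1896632.00/22632.00 = 83.80 mm.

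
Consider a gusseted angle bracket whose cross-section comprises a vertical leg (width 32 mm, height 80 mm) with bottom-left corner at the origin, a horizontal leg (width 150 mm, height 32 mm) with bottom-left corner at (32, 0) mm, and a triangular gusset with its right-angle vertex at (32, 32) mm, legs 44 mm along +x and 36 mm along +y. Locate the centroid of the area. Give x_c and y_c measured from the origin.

x_c = 72.56 mm, y_c = 26.26 mm

Part | A | x̄ᵢ | ȳᵢ | A·x̄ᵢ | A·ȳᵢ
vertical leg | 2560.00 | 16.00 | 40.00 | 40960.00 | 102400.00
horizontal leg | 4800.00 | 107.00 | 16.00 | 513600.00 | 76800.00
gusset | 792.00 | 46.67 | 44.00 | 36960.00 | 34848.00
Σ | 8152.00 |  |  | 591520.00 | 214048.00
x_c = 591520.00 / 8152.00 = 72.56 mm
y_c = 214048.00 / 8152.00 = 26.26 mm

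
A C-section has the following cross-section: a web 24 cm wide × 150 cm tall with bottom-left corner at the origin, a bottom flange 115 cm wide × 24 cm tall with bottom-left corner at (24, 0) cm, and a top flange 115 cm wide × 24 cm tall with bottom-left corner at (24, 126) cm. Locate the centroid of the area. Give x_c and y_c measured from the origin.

web: A = 24 × 150 = 3600.00, centroid at (12.00, 75.00).
bottom flange: A = 115 × 24 = 2760.00, centroid at (81.50, 12.00).
top flange: A = 115 × 24 = 2760.00, centroid at (81.50, 138.00).
ΣA = 9120.00 cm², ΣAx_c = 493080.00 cm³, ΣAy_c = 684000.00 cm³.
x_c = 493080.00/9120.00 = 54.07 cm; y_c = 684000.00/9120.00 = 75.00 cm.

x_c = 54.07 cm, y_c = 75.00 cm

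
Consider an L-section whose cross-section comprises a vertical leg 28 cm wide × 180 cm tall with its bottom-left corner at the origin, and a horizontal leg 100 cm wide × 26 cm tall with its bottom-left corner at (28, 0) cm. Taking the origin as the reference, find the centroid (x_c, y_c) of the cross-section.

Part | A | x̄ᵢ | ȳᵢ | A·x̄ᵢ | A·ȳᵢ
vertical leg | 5040.00 | 14.00 | 90.00 | 70560.00 | 453600.00
horizontal leg | 2600.00 | 78.00 | 13.00 | 202800.00 | 33800.00
Σ | 7640.00 |  |  | 273360.00 | 487400.00
x_c = 273360.00 / 7640.00 = 35.78 cm
y_c = 487400.00 / 7640.00 = 63.80 cm

x_c = 35.78 cm, y_c = 63.80 cm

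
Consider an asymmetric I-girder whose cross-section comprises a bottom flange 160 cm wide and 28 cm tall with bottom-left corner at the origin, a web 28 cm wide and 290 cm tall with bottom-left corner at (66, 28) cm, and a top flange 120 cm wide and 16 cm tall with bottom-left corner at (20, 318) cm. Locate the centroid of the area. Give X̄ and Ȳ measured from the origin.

Part | A | x̄ᵢ | ȳᵢ | A·x̄ᵢ | A·ȳᵢ
bottom flange | 4480.00 | 80.00 | 14.00 | 358400.00 | 62720.00
web | 8120.00 | 80.00 | 173.00 | 649600.00 | 1404760.00
top flange | 1920.00 | 80.00 | 326.00 | 153600.00 | 625920.00
Σ | 14520.00 |  |  | 1161600.00 | 2093400.00
X̄ = 1161600.00 / 14520.00 = 80.00 cm
Ȳ = 2093400.00 / 14520.00 = 144.17 cm

X̄ = 80.00 cm, Ȳ = 144.17 cm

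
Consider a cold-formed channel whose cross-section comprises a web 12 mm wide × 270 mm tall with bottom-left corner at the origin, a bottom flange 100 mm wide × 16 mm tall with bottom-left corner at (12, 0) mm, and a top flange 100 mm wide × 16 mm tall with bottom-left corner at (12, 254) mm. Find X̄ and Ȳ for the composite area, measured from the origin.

X̄ = 33.83 mm, Ȳ = 135.00 mm

web: A = 12 × 270 = 3240.00, centroid at (6.00, 135.00).
bottom flange: A = 100 × 16 = 1600.00, centroid at (62.00, 8.00).
top flange: A = 100 × 16 = 1600.00, centroid at (62.00, 262.00).
ΣA = 6440.00 mm², ΣAX̄ = 217840.00 mm³, ΣAȲ = 869400.00 mm³.
X̄ = 217840.00/6440.00 = 33.83 mm; Ȳ = 869400.00/6440.00 = 135.00 mm.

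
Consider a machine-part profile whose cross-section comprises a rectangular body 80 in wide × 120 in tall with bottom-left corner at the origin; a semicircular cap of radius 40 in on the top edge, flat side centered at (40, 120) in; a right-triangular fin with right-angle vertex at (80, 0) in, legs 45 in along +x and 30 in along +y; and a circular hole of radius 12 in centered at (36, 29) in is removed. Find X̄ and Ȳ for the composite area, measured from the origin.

Part | A | x̄ᵢ | ȳᵢ | A·x̄ᵢ | A·ȳᵢ
rectangular body | 9600.00 | 40.00 | 60.00 | 384000.00 | 576000.00
semicircular top | 2513.27 | 40.00 | 136.98 | 100530.96 | 344259.56
triangular fin | 675.00 | 95.00 | 10.00 | 64125.00 | 6750.00
hole | -452.39 | 36.00 | 29.00 | -16286.02 | -13119.29
Σ | 12335.88 |  |  | 532369.95 | 913890.27
X̄ = 532369.95 / 12335.88 = 43.16 in
Ȳ = 913890.27 / 12335.88 = 74.08 in

X̄ = 43.16 in, Ȳ = 74.08 in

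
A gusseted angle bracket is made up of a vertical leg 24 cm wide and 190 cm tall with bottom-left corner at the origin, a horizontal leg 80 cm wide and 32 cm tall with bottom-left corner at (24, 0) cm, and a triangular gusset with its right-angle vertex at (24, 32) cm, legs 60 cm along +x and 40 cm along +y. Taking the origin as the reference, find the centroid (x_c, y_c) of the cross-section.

x_c = 32.62 cm, y_c = 63.53 cm

vertical leg: A = 24 × 190 = 4560.00, centroid at (12.00, 95.00).
horizontal leg: A = 80 × 32 = 2560.00, centroid at (64.00, 16.00).
gusset: A = ½·60·40 = 1200.00, centroid at (44.00, 45.33).
ΣA = 8320.00 cm²
ΣAx_c = (4560.00)(12.00) + (2560.00)(64.00) + (1200.00)(44.00) = 271360.00 cm³
ΣAy_c = (4560.00)(95.00) + (2560.00)(16.00) + (1200.00)(45.33) = 528560.00 cm³
x_c = 271360.00 / 8320.00 = 32.62 cm
y_c = 528560.00 / 8320.00 = 63.53 cm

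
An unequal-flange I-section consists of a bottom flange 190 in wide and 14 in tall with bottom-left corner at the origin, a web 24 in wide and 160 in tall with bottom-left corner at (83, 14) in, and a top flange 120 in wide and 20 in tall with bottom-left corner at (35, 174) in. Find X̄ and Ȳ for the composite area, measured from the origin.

bottom flange: A = 190 × 14 = 2660.00, centroid at (95.00, 7.00).
web: A = 24 × 160 = 3840.00, centroid at (95.00, 94.00).
top flange: A = 120 × 20 = 2400.00, centroid at (95.00, 184.00).
ΣA = 8900.00 in², ΣAX̄ = 845500.00 in³, ΣAȲ = 821180.00 in³.
X̄ = 845500.00/8900.00 = 95.00 in; Ȳ = 821180.00/8900.00 = 92.27 in.

X̄ = 95.00 in, Ȳ = 92.27 in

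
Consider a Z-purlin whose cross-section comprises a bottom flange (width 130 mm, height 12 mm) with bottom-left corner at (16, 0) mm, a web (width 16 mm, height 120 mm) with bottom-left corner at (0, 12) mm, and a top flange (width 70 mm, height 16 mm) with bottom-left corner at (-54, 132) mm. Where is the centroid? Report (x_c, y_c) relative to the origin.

Part | A | x̄ᵢ | ȳᵢ | A·x̄ᵢ | A·ȳᵢ
bottom flange | 1560.00 | 81.00 | 6.00 | 126360.00 | 9360.00
web | 1920.00 | 8.00 | 72.00 | 15360.00 | 138240.00
top flange | 1120.00 | -19.00 | 140.00 | -21280.00 | 156800.00
Σ | 4600.00 |  |  | 120440.00 | 304400.00
x_c = 120440.00 / 4600.00 = 26.18 mm
y_c = 304400.00 / 4600.00 = 66.17 mm

x_c = 26.18 mm, y_c = 66.17 mm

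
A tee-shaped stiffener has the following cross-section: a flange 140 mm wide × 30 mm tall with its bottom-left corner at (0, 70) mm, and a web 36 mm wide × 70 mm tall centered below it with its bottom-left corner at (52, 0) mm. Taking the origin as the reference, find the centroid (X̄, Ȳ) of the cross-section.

web: A = 36 × 70 = 2520.00, centroid at (70.00, 35.00).
flange: A = 140 × 30 = 4200.00, centroid at (70.00, 85.00).
ΣA = 6720.00 mm², ΣAX̄ = 470400.00 mm³, ΣAȲ = 445200.00 mm³.
X̄ = 470400.00/6720.00 = 70.00 mm; Ȳ = 445200.00/6720.00 = 66.25 mm.

X̄ = 70.00 mm, Ȳ = 66.25 mm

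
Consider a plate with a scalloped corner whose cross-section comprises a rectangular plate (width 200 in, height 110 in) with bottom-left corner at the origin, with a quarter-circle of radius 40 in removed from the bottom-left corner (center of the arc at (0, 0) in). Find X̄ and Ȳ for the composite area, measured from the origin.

plate: A = 200 × 110 = 22000.00, centroid at (100.00, 55.00).
removed quarter-circle: A = −¼π·40² = -1256.64, centroid at (16.98, 16.98).
ΣA = 20743.36 in²
ΣAX̄ = (22000.00)(100.00) + (-1256.64)(16.98) = 2178666.67 in³
ΣAȲ = (22000.00)(55.00) + (-1256.64)(16.98) = 1188666.67 in³
X̄ = 2178666.67 / 20743.36 = 105.03 in
Ȳ = 1188666.67 / 20743.36 = 57.30 in

X̄ = 105.03 in, Ȳ = 57.30 in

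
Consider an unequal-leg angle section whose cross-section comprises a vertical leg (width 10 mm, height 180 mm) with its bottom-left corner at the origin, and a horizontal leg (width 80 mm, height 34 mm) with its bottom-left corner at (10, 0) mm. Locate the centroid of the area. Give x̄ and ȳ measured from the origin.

vertical leg: A = 10 × 180 = 1800.00, centroid at (5.00, 90.00).
horizontal leg: A = 80 × 34 = 2720.00, centroid at (50.00, 17.00).
ΣA = 4520.00 mm², ΣAx̄ = 145000.00 mm³, ΣAȳ = 208240.00 mm³.
x̄ = 145000.00/4520.00 = 32.08 mm; ȳ = 208240.00/4520.00 = 46.07 mm.

x̄ = 32.08 mm, ȳ = 46.07 mm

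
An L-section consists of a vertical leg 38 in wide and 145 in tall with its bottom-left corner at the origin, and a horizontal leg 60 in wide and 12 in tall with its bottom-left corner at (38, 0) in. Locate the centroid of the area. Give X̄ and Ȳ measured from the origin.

Part | A | x̄ᵢ | ȳᵢ | A·x̄ᵢ | A·ȳᵢ
vertical leg | 5510.00 | 19.00 | 72.50 | 104690.00 | 399475.00
horizontal leg | 720.00 | 68.00 | 6.00 | 48960.00 | 4320.00
Σ | 6230.00 |  |  | 153650.00 | 403795.00
X̄ = 153650.00 / 6230.00 = 24.66 in
Ȳ = 403795.00 / 6230.00 = 64.81 in

X̄ = 24.66 in, Ȳ = 64.81 in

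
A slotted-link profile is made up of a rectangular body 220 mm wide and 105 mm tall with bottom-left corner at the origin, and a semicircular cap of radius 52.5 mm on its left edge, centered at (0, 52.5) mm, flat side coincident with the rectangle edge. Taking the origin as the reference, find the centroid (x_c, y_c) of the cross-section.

x_c = 89.12 mm, y_c = 52.50 mm

rectangular body: A = 220 × 105 = 23100.00, centroid at (110.00, 52.50).
semicircular end: A = ½π·52.5² = 4329.51, centroid at (-22.28, 52.50).
ΣA = 27429.51 mm²
ΣAx_c = (23100.00)(110.00) + (4329.51)(-22.28) = 2444531.25 mm³
ΣAy_c = (23100.00)(52.50) + (4329.51)(52.50) = 1440049.14 mm³
x_c = 2444531.25 / 27429.51 = 89.12 mm
y_c = 1440049.14 / 27429.51 = 52.50 mm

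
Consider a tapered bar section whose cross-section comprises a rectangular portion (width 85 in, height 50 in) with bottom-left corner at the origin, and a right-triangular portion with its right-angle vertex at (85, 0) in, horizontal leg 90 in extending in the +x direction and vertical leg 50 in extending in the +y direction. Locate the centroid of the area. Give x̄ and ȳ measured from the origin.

rectangular portion: A = 85 × 50 = 4250.00, centroid at (42.50, 25.00).
triangular portion: A = ½·90·50 = 2250.00, centroid at (115.00, 16.67).
ΣA = 6500.00 in²
ΣAx̄ = (4250.00)(42.50) + (2250.00)(115.00) = 439375.00 in³
ΣAȳ = (4250.00)(25.00) + (2250.00)(16.67) = 143750.00 in³
x̄ = 439375.00 / 6500.00 = 67.60 in
ȳ = 143750.00 / 6500.00 = 22.12 in

x̄ = 67.60 in, ȳ = 22.12 in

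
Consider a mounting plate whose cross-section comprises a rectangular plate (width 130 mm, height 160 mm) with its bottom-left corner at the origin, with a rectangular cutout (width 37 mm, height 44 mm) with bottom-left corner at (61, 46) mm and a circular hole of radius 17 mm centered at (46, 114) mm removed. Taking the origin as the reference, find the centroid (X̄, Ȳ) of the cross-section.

Part | A | x̄ᵢ | ȳᵢ | A·x̄ᵢ | A·ȳᵢ
plate | 20800.00 | 65.00 | 80.00 | 1352000.00 | 1664000.00
hole 1 | -1628.00 | 79.50 | 68.00 | -129426.00 | -110704.00
hole 2 | -907.92 | 46.00 | 114.00 | -41764.33 | -103502.91
Σ | 18264.08 |  |  | 1180809.67 | 1449793.09
X̄ = 1180809.67 / 18264.08 = 64.65 mm
Ȳ = 1449793.09 / 18264.08 = 79.38 mm

X̄ = 64.65 mm, Ȳ = 79.38 mm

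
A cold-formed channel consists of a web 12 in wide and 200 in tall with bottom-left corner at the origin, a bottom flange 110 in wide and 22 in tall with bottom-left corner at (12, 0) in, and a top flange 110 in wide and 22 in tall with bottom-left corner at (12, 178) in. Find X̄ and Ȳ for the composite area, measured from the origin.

X̄ = 46.78 in, Ȳ = 100.00 in

web: A = 12 × 200 = 2400.00, centroid at (6.00, 100.00).
bottom flange: A = 110 × 22 = 2420.00, centroid at (67.00, 11.00).
top flange: A = 110 × 22 = 2420.00, centroid at (67.00, 189.00).
ΣA = 7240.00 in²
ΣAX̄ = (2400.00)(6.00) + (2420.00)(67.00) + (2420.00)(67.00) = 338680.00 in³
ΣAȲ = (2400.00)(100.00) + (2420.00)(11.00) + (2420.00)(189.00) = 724000.00 in³
X̄ = 338680.00 / 7240.00 = 46.78 in
Ȳ = 724000.00 / 7240.00 = 100.00 in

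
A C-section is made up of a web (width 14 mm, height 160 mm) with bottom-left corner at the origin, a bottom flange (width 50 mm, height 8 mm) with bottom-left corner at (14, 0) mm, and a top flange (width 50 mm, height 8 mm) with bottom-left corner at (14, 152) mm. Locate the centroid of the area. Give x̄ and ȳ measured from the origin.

Part | A | x̄ᵢ | ȳᵢ | A·x̄ᵢ | A·ȳᵢ
web | 2240.00 | 7.00 | 80.00 | 15680.00 | 179200.00
bottom flange | 400.00 | 39.00 | 4.00 | 15600.00 | 1600.00
top flange | 400.00 | 39.00 | 156.00 | 15600.00 | 62400.00
Σ | 3040.00 |  |  | 46880.00 | 243200.00
x̄ = 46880.00 / 3040.00 = 15.42 mm
ȳ = 243200.00 / 3040.00 = 80.00 mm

x̄ = 15.42 mm, ȳ = 80.00 mm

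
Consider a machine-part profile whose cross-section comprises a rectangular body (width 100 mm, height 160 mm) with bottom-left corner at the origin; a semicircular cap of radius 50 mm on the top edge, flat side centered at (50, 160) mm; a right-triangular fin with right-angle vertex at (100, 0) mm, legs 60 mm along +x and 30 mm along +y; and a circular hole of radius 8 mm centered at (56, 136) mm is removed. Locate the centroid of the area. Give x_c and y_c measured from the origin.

x_c = 53.00 mm, y_c = 95.67 mm

Part | A | x̄ᵢ | ȳᵢ | A·x̄ᵢ | A·ȳᵢ
rectangular body | 16000.00 | 50.00 | 80.00 | 800000.00 | 1280000.00
semicircular top | 3926.99 | 50.00 | 181.22 | 196349.54 | 711651.86
triangular fin | 900.00 | 120.00 | 10.00 | 108000.00 | 9000.00
hole | -201.06 | 56.00 | 136.00 | -11259.47 | -27344.42
Σ | 20625.93 |  |  | 1093090.07 | 1973307.44
x_c = 1093090.07 / 20625.93 = 53.00 mm
y_c = 1973307.44 / 20625.93 = 95.67 mm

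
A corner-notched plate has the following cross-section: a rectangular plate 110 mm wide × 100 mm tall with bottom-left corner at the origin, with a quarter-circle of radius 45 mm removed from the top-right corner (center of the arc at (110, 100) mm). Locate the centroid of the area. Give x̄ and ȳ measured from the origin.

plate: A = 110 × 100 = 11000.00, centroid at (55.00, 50.00).
removed quarter-circle: A = −¼π·45² = -1590.43, centroid at (90.90, 80.90).
ΣA = 9409.57 mm²
ΣAx̄ = (11000.00)(55.00) + (-1590.43)(90.90) = 460427.56 mm³
ΣAȳ = (11000.00)(50.00) + (-1590.43)(80.90) = 421331.87 mm³
x̄ = 460427.56 / 9409.57 = 48.93 mm
ȳ = 421331.87 / 9409.57 = 44.78 mm

x̄ = 48.93 mm, ȳ = 44.78 mm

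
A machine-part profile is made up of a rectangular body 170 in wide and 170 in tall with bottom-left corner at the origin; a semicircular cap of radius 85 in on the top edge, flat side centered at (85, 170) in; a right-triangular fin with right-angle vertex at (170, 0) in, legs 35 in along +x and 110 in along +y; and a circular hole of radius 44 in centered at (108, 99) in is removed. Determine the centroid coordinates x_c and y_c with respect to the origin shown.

x_c = 86.28 in, y_c = 118.13 in

Part | A | x̄ᵢ | ȳᵢ | A·x̄ᵢ | A·ȳᵢ
rectangular body | 28900.00 | 85.00 | 85.00 | 2456500.00 | 2456500.00
semicircular top | 11349.00 | 85.00 | 206.08 | 964665.29 | 2338747.26
triangular fin | 1925.00 | 181.67 | 36.67 | 349708.33 | 70583.33
hole | -6082.12 | 108.00 | 99.00 | -656869.32 | -602130.21
Σ | 36091.88 |  |  | 3114004.30 | 4263700.37
x_c = 3114004.30 / 36091.88 = 86.28 in
y_c = 4263700.37 / 36091.88 = 118.13 in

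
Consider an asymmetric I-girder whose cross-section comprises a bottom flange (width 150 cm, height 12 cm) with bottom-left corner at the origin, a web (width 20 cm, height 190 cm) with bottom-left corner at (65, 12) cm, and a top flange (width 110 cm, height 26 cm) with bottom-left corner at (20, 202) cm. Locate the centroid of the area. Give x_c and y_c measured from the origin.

x_c = 75.00 cm, y_c = 122.02 cm

Part | A | x̄ᵢ | ȳᵢ | A·x̄ᵢ | A·ȳᵢ
bottom flange | 1800.00 | 75.00 | 6.00 | 135000.00 | 10800.00
web | 3800.00 | 75.00 | 107.00 | 285000.00 | 406600.00
top flange | 2860.00 | 75.00 | 215.00 | 214500.00 | 614900.00
Σ | 8460.00 |  |  | 634500.00 | 1032300.00
x_c = 634500.00 / 8460.00 = 75.00 cm
y_c = 1032300.00 / 8460.00 = 122.02 cm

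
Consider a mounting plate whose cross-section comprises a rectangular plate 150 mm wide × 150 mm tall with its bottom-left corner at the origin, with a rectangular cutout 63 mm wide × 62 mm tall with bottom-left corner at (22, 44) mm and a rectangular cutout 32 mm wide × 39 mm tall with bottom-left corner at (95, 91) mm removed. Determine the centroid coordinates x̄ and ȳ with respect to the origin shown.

plate: A = 150 × 150 = 22500.00, centroid at (75.00, 75.00).
hole 1: A = −(63 × 62) = -3906.00, centroid at (53.50, 75.00).
hole 2: A = −(32 × 39) = -1248.00, centroid at (111.00, 110.50).
ΣA = 17346.00 mm², ΣAx̄ = 1340001.00 mm³, ΣAȳ = 1256646.00 mm³.
x̄ = 1340001.00/17346.00 = 77.25 mm; ȳ = 1256646.00/17346.00 = 72.45 mm.

x̄ = 77.25 mm, ȳ = 72.45 mm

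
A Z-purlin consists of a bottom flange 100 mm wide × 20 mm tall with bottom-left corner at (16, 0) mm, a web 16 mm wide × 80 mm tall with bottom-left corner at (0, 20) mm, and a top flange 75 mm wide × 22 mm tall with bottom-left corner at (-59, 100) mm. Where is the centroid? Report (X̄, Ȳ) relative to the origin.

bottom flange: A = 100 × 20 = 2000.00, centroid at (66.00, 10.00).
web: A = 16 × 80 = 1280.00, centroid at (8.00, 60.00).
top flange: A = 75 × 22 = 1650.00, centroid at (-21.50, 111.00).
ΣA = 4930.00 mm², ΣAX̄ = 106765.00 mm³, ΣAȲ = 279950.00 mm³.
X̄ = 106765.00/4930.00 = 21.66 mm; Ȳ = 279950.00/4930.00 = 56.78 mm.

X̄ = 21.66 mm, Ȳ = 56.78 mm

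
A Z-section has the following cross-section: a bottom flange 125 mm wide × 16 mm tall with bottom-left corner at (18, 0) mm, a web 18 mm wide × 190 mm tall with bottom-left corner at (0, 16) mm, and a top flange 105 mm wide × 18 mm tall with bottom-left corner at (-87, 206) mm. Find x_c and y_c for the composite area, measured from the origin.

x_c = 17.32 mm, y_c = 109.71 mm

bottom flange: A = 125 × 16 = 2000.00, centroid at (80.50, 8.00).
web: A = 18 × 190 = 3420.00, centroid at (9.00, 111.00).
top flange: A = 105 × 18 = 1890.00, centroid at (-34.50, 215.00).
ΣA = 7310.00 mm², ΣAx_c = 126575.00 mm³, ΣAy_c = 801970.00 mm³.
x_c = 126575.00/7310.00 = 17.32 mm; y_c = 801970.00/7310.00 = 109.71 mm.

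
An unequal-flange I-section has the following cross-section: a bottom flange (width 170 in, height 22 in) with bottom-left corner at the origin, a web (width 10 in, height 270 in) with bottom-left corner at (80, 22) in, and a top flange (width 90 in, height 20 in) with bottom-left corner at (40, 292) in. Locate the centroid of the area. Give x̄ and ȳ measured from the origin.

x̄ = 85.00 in, ȳ = 122.41 in

Part | A | x̄ᵢ | ȳᵢ | A·x̄ᵢ | A·ȳᵢ
bottom flange | 3740.00 | 85.00 | 11.00 | 317900.00 | 41140.00
web | 2700.00 | 85.00 | 157.00 | 229500.00 | 423900.00
top flange | 1800.00 | 85.00 | 302.00 | 153000.00 | 543600.00
Σ | 8240.00 |  |  | 700400.00 | 1008640.00
x̄ = 700400.00 / 8240.00 = 85.00 in
ȳ = 1008640.00 / 8240.00 = 122.41 in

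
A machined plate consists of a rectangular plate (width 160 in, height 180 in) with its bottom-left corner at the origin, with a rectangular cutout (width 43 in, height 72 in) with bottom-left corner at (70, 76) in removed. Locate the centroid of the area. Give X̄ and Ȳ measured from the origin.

X̄ = 78.61 in, Ȳ = 87.35 in

plate: A = 160 × 180 = 28800.00, centroid at (80.00, 90.00).
hole: A = −(43 × 72) = -3096.00, centroid at (91.50, 112.00).
ΣA = 25704.00 in², ΣAX̄ = 2020716.00 in³, ΣAȲ = 2245248.00 in³.
X̄ = 2020716.00/25704.00 = 78.61 in; Ȳ = 2245248.00/25704.00 = 87.35 in.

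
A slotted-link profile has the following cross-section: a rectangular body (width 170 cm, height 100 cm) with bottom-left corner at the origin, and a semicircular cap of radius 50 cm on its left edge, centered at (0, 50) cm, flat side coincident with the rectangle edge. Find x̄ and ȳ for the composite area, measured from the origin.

x̄ = 65.07 cm, ȳ = 50.00 cm

rectangular body: A = 170 × 100 = 17000.00, centroid at (85.00, 50.00).
semicircular end: A = ½π·50² = 3926.99, centroid at (-21.22, 50.00).
ΣA = 20926.99 cm², ΣAx̄ = 1361666.67 cm³, ΣAȳ = 1046349.54 cm³.
x̄ = 1361666.67/20926.99 = 65.07 cm; ȳ = 1046349.54/20926.99 = 50.00 cm.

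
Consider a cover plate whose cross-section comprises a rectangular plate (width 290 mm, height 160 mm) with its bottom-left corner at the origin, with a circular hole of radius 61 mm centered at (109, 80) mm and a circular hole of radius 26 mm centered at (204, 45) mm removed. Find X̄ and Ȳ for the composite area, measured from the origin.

X̄ = 154.07 mm, Ȳ = 82.28 mm

Part | A | x̄ᵢ | ȳᵢ | A·x̄ᵢ | A·ȳᵢ
plate | 46400.00 | 145.00 | 80.00 | 6728000.00 | 3712000.00
hole 1 | -11689.87 | 109.00 | 80.00 | -1274195.42 | -935189.30
hole 2 | -2123.72 | 204.00 | 45.00 | -433238.19 | -95567.25
Σ | 32586.42 |  |  | 5020566.38 | 2681243.45
X̄ = 5020566.38 / 32586.42 = 154.07 mm
Ȳ = 2681243.45 / 32586.42 = 82.28 mm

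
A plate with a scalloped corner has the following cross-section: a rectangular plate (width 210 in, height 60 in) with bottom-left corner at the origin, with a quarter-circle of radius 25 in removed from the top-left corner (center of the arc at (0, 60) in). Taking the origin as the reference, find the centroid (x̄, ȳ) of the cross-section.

plate: A = 210 × 60 = 12600.00, centroid at (105.00, 30.00).
removed quarter-circle: A = −¼π·25² = -490.87, centroid at (10.61, 49.39).
ΣA = 12109.13 in²
ΣAx̄ = (12600.00)(105.00) + (-490.87)(10.61) = 1317791.67 in³
ΣAȳ = (12600.00)(30.00) + (-490.87)(49.39) = 353755.90 in³
x̄ = 1317791.67 / 12109.13 = 108.83 in
ȳ = 353755.90 / 12109.13 = 29.21 in

x̄ = 108.83 in, ȳ = 29.21 in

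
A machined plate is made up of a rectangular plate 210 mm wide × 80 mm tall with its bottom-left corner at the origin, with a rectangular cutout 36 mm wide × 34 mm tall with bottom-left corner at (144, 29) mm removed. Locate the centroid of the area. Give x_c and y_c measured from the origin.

plate: A = 210 × 80 = 16800.00, centroid at (105.00, 40.00).
hole: A = −(36 × 34) = -1224.00, centroid at (162.00, 46.00).
ΣA = 15576.00 mm², ΣAx_c = 1565712.00 mm³, ΣAy_c = 615696.00 mm³.
x_c = 1565712.00/15576.00 = 100.52 mm; y_c = 615696.00/15576.00 = 39.53 mm.

x_c = 100.52 mm, y_c = 39.53 mm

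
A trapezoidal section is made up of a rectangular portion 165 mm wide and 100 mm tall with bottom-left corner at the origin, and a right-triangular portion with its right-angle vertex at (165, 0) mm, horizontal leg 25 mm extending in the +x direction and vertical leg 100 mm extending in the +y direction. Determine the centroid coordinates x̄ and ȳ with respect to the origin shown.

x̄ = 88.90 mm, ȳ = 48.83 mm

rectangular portion: A = 165 × 100 = 16500.00, centroid at (82.50, 50.00).
triangular portion: A = ½·25·100 = 1250.00, centroid at (173.33, 33.33).
ΣA = 17750.00 mm², ΣAx̄ = 1577916.67 mm³, ΣAȳ = 866666.67 mm³.
x̄ = 1577916.67/17750.00 = 88.90 mm; ȳ = 866666.67/17750.00 = 48.83 mm.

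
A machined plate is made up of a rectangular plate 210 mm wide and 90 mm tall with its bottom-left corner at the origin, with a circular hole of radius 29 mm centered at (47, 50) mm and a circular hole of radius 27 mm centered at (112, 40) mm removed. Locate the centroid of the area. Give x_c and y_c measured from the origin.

plate: A = 210 × 90 = 18900.00, centroid at (105.00, 45.00).
hole 1: A = −π·29² = -2642.08, centroid at (47.00, 50.00).
hole 2: A = −π·27² = -2290.22, centroid at (112.00, 40.00).
ΣA = 13967.70 mm²
ΣAx_c = (18900.00)(105.00) + (-2642.08)(47.00) + (-2290.22)(112.00) = 1603817.51 mm³
ΣAy_c = (18900.00)(45.00) + (-2642.08)(50.00) + (-2290.22)(40.00) = 626787.19 mm³
x_c = 1603817.51 / 13967.70 = 114.82 mm
y_c = 626787.19 / 13967.70 = 44.87 mm

x_c = 114.82 mm, y_c = 44.87 mm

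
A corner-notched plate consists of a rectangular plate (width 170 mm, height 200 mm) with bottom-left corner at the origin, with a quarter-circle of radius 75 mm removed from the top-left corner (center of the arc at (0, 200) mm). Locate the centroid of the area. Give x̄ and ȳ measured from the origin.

Part | A | x̄ᵢ | ȳᵢ | A·x̄ᵢ | A·ȳᵢ
plate | 34000.00 | 85.00 | 100.00 | 2890000.00 | 3400000.00
removed quarter-circle | -4417.86 | 31.83 | 168.17 | -140625.00 | -742947.93
Σ | 29582.14 |  |  | 2749375.00 | 2657052.07
x̄ = 2749375.00 / 29582.14 = 92.94 mm
ȳ = 2657052.07 / 29582.14 = 89.82 mm

x̄ = 92.94 mm, ȳ = 89.82 mm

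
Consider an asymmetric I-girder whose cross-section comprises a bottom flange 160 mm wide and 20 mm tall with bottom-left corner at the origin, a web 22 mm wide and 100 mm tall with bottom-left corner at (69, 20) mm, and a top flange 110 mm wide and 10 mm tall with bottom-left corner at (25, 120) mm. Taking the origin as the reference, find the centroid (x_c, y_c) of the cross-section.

Part | A | x̄ᵢ | ȳᵢ | A·x̄ᵢ | A·ȳᵢ
bottom flange | 3200.00 | 80.00 | 10.00 | 256000.00 | 32000.00
web | 2200.00 | 80.00 | 70.00 | 176000.00 | 154000.00
top flange | 1100.00 | 80.00 | 125.00 | 88000.00 | 137500.00
Σ | 6500.00 |  |  | 520000.00 | 323500.00
x_c = 520000.00 / 6500.00 = 80.00 mm
y_c = 323500.00 / 6500.00 = 49.77 mm

x_c = 80.00 mm, y_c = 49.77 mm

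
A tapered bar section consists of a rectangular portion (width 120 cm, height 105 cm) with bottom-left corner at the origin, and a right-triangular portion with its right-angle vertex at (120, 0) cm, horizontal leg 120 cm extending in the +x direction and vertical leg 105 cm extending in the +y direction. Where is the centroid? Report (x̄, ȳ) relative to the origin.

rectangular portion: A = 120 × 105 = 12600.00, centroid at (60.00, 52.50).
triangular portion: A = ½·120·105 = 6300.00, centroid at (160.00, 35.00).
ΣA = 18900.00 cm²
ΣAx̄ = (12600.00)(60.00) + (6300.00)(160.00) = 1764000.00 cm³
ΣAȳ = (12600.00)(52.50) + (6300.00)(35.00) = 882000.00 cm³
x̄ = 1764000.00 / 18900.00 = 93.33 cm
ȳ = 882000.00 / 18900.00 = 46.67 cm

x̄ = 93.33 cm, ȳ = 46.67 cm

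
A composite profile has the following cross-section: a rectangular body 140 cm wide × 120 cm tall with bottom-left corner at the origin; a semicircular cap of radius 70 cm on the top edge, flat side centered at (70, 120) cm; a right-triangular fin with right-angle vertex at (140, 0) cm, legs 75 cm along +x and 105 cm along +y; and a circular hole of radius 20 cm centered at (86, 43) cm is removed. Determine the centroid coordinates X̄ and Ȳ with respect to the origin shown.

rectangular body: A = 140 × 120 = 16800.00, centroid at (70.00, 60.00).
semicircular top: A = ½π·70² = 7696.90, centroid at (70.00, 149.71).
triangular fin: A = ½·75·105 = 3937.50, centroid at (165.00, 35.00).
hole: A = −π·20² = -1256.64, centroid at (86.00, 43.00).
ΣA = 27177.76 cm²
ΣAX̄ = (16800.00)(70.00) + (7696.90)(70.00) + (3937.50)(165.00) + (-1256.64)(86.00) = 2256399.85 cm³
ΣAȲ = (16800.00)(60.00) + (7696.90)(149.71) + (3937.50)(35.00) + (-1256.64)(43.00) = 2244072.01 cm³
X̄ = 2256399.85 / 27177.76 = 83.02 cm
Ȳ = 2244072.01 / 27177.76 = 82.57 cm

X̄ = 83.02 cm, Ȳ = 82.57 cm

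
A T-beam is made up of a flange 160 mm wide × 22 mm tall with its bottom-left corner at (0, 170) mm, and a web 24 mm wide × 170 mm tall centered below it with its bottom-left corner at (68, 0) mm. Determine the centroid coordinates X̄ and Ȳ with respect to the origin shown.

X̄ = 80.00 mm, Ȳ = 129.46 mm

web: A = 24 × 170 = 4080.00, centroid at (80.00, 85.00).
flange: A = 160 × 22 = 3520.00, centroid at (80.00, 181.00).
ΣA = 7600.00 mm²
ΣAX̄ = (4080.00)(80.00) + (3520.00)(80.00) = 608000.00 mm³
ΣAȲ = (4080.00)(85.00) + (3520.00)(181.00) = 983920.00 mm³
X̄ = 608000.00 / 7600.00 = 80.00 mm
Ȳ = 983920.00 / 7600.00 = 129.46 mm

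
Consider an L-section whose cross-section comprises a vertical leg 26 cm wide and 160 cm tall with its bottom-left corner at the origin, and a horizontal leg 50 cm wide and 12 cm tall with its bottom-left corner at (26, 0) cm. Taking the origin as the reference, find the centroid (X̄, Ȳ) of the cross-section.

vertical leg: A = 26 × 160 = 4160.00, centroid at (13.00, 80.00).
horizontal leg: A = 50 × 12 = 600.00, centroid at (51.00, 6.00).
ΣA = 4760.00 cm², ΣAX̄ = 84680.00 cm³, ΣAȲ = 336400.00 cm³.
X̄ = 84680.00/4760.00 = 17.79 cm; Ȳ = 336400.00/4760.00 = 70.67 cm.

X̄ = 17.79 cm, Ȳ = 70.67 cm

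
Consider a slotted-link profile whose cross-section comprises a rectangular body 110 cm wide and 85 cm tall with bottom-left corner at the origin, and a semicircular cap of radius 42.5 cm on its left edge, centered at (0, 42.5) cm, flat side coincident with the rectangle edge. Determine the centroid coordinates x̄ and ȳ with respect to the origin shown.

x̄ = 38.00 cm, ȳ = 42.50 cm

rectangular body: A = 110 × 85 = 9350.00, centroid at (55.00, 42.50).
semicircular end: A = ½π·42.5² = 2837.25, centroid at (-18.04, 42.50).
ΣA = 12187.25 cm², ΣAx̄ = 463072.92 cm³, ΣAȳ = 517958.16 cm³.
x̄ = 463072.92/12187.25 = 38.00 cm; ȳ = 517958.16/12187.25 = 42.50 cm.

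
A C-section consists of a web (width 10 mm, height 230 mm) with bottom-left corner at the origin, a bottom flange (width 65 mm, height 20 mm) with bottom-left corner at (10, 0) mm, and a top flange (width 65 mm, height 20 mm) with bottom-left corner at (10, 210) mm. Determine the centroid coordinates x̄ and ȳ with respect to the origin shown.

x̄ = 24.90 mm, ȳ = 115.00 mm

web: A = 10 × 230 = 2300.00, centroid at (5.00, 115.00).
bottom flange: A = 65 × 20 = 1300.00, centroid at (42.50, 10.00).
top flange: A = 65 × 20 = 1300.00, centroid at (42.50, 220.00).
ΣA = 4900.00 mm², ΣAx̄ = 122000.00 mm³, ΣAȳ = 563500.00 mm³.
x̄ = 122000.00/4900.00 = 24.90 mm; ȳ = 563500.00/4900.00 = 115.00 mm.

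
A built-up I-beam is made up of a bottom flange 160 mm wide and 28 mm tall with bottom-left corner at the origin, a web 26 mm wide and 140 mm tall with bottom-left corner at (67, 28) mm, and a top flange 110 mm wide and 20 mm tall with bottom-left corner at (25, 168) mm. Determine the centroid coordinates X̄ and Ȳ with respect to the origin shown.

bottom flange: A = 160 × 28 = 4480.00, centroid at (80.00, 14.00).
web: A = 26 × 140 = 3640.00, centroid at (80.00, 98.00).
top flange: A = 110 × 20 = 2200.00, centroid at (80.00, 178.00).
ΣA = 10320.00 mm², ΣAX̄ = 825600.00 mm³, ΣAȲ = 811040.00 mm³.
X̄ = 825600.00/10320.00 = 80.00 mm; Ȳ = 811040.00/10320.00 = 78.59 mm.

X̄ = 80.00 mm, Ȳ = 78.59 mm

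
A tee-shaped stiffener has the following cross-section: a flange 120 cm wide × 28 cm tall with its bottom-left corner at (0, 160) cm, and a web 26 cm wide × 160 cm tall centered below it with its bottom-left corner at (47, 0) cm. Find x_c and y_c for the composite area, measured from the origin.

web: A = 26 × 160 = 4160.00, centroid at (60.00, 80.00).
flange: A = 120 × 28 = 3360.00, centroid at (60.00, 174.00).
ΣA = 7520.00 cm², ΣAx_c = 451200.00 cm³, ΣAy_c = 917440.00 cm³.
x_c = 451200.00/7520.00 = 60.00 cm; y_c = 917440.00/7520.00 = 122.00 cm.

x_c = 60.00 cm, y_c = 122.00 cm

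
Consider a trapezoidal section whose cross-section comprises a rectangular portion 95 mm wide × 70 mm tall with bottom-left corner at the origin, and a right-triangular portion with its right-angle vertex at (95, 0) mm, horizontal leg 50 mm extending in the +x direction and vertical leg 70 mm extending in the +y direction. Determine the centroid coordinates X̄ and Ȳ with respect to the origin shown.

rectangular portion: A = 95 × 70 = 6650.00, centroid at (47.50, 35.00).
triangular portion: A = ½·50·70 = 1750.00, centroid at (111.67, 23.33).
ΣA = 8400.00 mm²
ΣAX̄ = (6650.00)(47.50) + (1750.00)(111.67) = 511291.67 mm³
ΣAȲ = (6650.00)(35.00) + (1750.00)(23.33) = 273583.33 mm³
X̄ = 511291.67 / 8400.00 = 60.87 mm
Ȳ = 273583.33 / 8400.00 = 32.57 mm

X̄ = 60.87 mm, Ȳ = 32.57 mm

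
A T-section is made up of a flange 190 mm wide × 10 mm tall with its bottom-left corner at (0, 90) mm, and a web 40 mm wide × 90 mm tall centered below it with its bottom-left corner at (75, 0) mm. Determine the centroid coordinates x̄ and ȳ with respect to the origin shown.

x̄ = 95.00 mm, ȳ = 62.27 mm

web: A = 40 × 90 = 3600.00, centroid at (95.00, 45.00).
flange: A = 190 × 10 = 1900.00, centroid at (95.00, 95.00).
ΣA = 5500.00 mm²
ΣAx̄ = (3600.00)(95.00) + (1900.00)(95.00) = 522500.00 mm³
ΣAȳ = (3600.00)(45.00) + (1900.00)(95.00) = 342500.00 mm³
x̄ = 522500.00 / 5500.00 = 95.00 mm
ȳ = 342500.00 / 5500.00 = 62.27 mm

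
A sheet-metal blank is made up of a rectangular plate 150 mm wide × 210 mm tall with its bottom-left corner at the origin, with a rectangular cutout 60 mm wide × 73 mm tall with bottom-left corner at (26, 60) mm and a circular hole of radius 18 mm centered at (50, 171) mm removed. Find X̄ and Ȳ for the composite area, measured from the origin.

plate: A = 150 × 210 = 31500.00, centroid at (75.00, 105.00).
hole 1: A = −(60 × 73) = -4380.00, centroid at (56.00, 96.50).
hole 2: A = −π·18² = -1017.88, centroid at (50.00, 171.00).
ΣA = 26102.12 mm²
ΣAX̄ = (31500.00)(75.00) + (-4380.00)(56.00) + (-1017.88)(50.00) = 2066326.20 mm³
ΣAȲ = (31500.00)(105.00) + (-4380.00)(96.50) + (-1017.88)(171.00) = 2710773.20 mm³
X̄ = 2066326.20 / 26102.12 = 79.16 mm
Ȳ = 2710773.20 / 26102.12 = 103.85 mm

X̄ = 79.16 mm, Ȳ = 103.85 mm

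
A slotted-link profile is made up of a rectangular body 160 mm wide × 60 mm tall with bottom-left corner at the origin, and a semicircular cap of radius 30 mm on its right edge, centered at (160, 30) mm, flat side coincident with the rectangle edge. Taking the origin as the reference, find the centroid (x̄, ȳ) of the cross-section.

Part | A | x̄ᵢ | ȳᵢ | A·x̄ᵢ | A·ȳᵢ
rectangular body | 9600.00 | 80.00 | 30.00 | 768000.00 | 288000.00
semicircular end | 1413.72 | 172.73 | 30.00 | 244194.67 | 42411.50
Σ | 11013.72 |  |  | 1012194.67 | 330411.50
x̄ = 1012194.67 / 11013.72 = 91.90 mm
ȳ = 330411.50 / 11013.72 = 30.00 mm

x̄ = 91.90 mm, ȳ = 30.00 mm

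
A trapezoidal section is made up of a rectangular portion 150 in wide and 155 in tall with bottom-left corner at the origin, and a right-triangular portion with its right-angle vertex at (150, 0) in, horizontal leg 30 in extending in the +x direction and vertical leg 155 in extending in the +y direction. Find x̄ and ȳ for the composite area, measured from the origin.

Part | A | x̄ᵢ | ȳᵢ | A·x̄ᵢ | A·ȳᵢ
rectangular portion | 23250.00 | 75.00 | 77.50 | 1743750.00 | 1801875.00
triangular portion | 2325.00 | 160.00 | 51.67 | 372000.00 | 120125.00
Σ | 25575.00 |  |  | 2115750.00 | 1922000.00
x̄ = 2115750.00 / 25575.00 = 82.73 in
ȳ = 1922000.00 / 25575.00 = 75.15 in

x̄ = 82.73 in, ȳ = 75.15 in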